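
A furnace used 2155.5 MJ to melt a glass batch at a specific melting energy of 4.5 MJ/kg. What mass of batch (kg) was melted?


Rearrange E = m * s for m:
  m = E / s
  m = 2155.5 / 4.5 = 479.0 kg

479.0 kg


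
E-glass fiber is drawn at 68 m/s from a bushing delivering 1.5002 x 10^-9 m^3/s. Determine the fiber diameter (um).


Cross-sectional area from continuity:
  A = Q / v = 1.5002 x 10^-9 / 68 = 2.206176 x 10^-11 m^2
Diameter from circular cross-section:
  d = sqrt(4A / pi) * 10^6 (m -> um)
  d = sqrt(4 * 2.206176 x 10^-11 / pi) * 10^6 = 5.3 um

5.3 um


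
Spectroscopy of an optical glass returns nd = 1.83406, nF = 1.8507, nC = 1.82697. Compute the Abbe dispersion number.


Abbe number formula: Vd = (nd - 1) / (nF - nC)
  nd - 1 = 1.83406 - 1 = 0.83406
  nF - nC = 1.8507 - 1.82697 = 0.02373
  Vd = 0.83406 / 0.02373 = 35.15

35.15


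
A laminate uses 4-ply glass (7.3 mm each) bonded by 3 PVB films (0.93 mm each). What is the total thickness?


Total thickness = glass contribution + PVB contribution
  Glass: 4 * 7.3 = 29.2 mm
  PVB: 3 * 0.93 = 2.79 mm
  Total = 29.2 + 2.79 = 31.99 mm

31.99 mm


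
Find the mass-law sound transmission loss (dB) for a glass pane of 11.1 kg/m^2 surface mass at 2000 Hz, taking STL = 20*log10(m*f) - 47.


Mass law: STL = 20 * log10(m * f) - 47
  m * f = 11.1 * 2000 = 22200
  log10(22200) = 4.34635
  STL = 20 * 4.34635 - 47 = 86.927 - 47 = 39.9 dB

39.9 dB


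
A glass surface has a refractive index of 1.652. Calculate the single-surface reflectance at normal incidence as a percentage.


Fresnel reflectance at normal incidence:
  R = ((n - 1)/(n + 1))^2
  (n - 1)/(n + 1) = (1.652 - 1)/(1.652 + 1) = 0.245852
  R = 0.245852^2 = 0.0604432
  R(%) = 0.0604432 * 100 = 6.044%

6.044%


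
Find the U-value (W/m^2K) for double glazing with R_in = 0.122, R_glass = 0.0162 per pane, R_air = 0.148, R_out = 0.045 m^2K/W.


Total thermal resistance (series):
  R_total = R_in + R_glass + R_air + R_glass + R_out
  R_total = 0.122 + 0.0162 + 0.148 + 0.0162 + 0.045 = 0.3474 m^2K/W
U-value = 1 / R_total = 1 / 0.3474 = 2.879 W/m^2K

2.879 W/m^2K


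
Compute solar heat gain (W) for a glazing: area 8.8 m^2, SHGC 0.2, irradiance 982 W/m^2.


Solar heat gain: Q = Area * SHGC * Irradiance
  Q = 8.8 * 0.2 * 982 = 1728.3 W

1728.3 W


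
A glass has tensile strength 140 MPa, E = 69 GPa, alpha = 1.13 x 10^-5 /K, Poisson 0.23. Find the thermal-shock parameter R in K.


Thermal shock resistance: R = sigma * (1 - nu) / (E * alpha)
  Numerator = 140 * (1 - 0.23) = 107.8
  Denominator = 69 * 1000 * (1.13 x 10^-5) = 0.7797
  R = 107.8 / 0.7797 = 138.3 K

138.3 K


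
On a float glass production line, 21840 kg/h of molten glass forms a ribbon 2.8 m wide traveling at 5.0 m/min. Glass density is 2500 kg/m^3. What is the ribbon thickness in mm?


Ribbon cross-section from mass balance:
  Volume rate = throughput / density = 21840 / 2500 = 8.736 m^3/h
  thickness = volume rate / (speed * 60 * width), i.e.
  thickness = throughput / (60 * speed * width * density) * 1000
  thickness = 21840 / (60 * 5.0 * 2.8 * 2500) * 1000 = 10.4 mm

10.4 mm


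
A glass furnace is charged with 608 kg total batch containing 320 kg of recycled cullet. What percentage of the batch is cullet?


Cullet ratio = (cullet mass / total batch mass) * 100
  Ratio = 320 / 608 * 100 = 52.63%

52.63%


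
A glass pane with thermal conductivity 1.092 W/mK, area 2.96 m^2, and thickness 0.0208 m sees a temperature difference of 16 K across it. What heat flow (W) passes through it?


Fourier's law: Q = k * A * dT / t
  Q = 1.092 * 2.96 * 16 / 0.0208
  Q = 51.71712 / 0.0208 = 2486.4 W

2486.4 W


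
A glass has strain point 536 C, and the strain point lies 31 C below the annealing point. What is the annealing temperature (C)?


T_anneal = T_strain + gap:
  T_anneal = 536 + 31 = 567 C

567 C


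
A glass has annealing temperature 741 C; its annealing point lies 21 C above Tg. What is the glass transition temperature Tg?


Rearrange T_anneal = Tg + offset for Tg:
  Tg = T_anneal - offset = 741 - 21 = 720 C

720 C


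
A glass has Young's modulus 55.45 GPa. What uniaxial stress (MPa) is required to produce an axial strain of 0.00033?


Rearrange E = sigma / epsilon:
  sigma = E * epsilon
  E (MPa) = 55.45 * 1000 = 55450
  sigma = 55450 * 0.00033 = 18.3 MPa

18.3 MPa


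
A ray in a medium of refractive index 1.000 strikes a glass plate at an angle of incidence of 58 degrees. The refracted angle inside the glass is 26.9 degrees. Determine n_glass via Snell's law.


Apply Snell's law: n1 * sin(theta1) = n2 * sin(theta2)
  n2 = n1 * sin(theta1) / sin(theta2)
  sin(58) = 0.848048
  sin(26.9) = 0.452435
  n2 = 1.000 * 0.848048 / 0.452435 = 1.8744

1.8744


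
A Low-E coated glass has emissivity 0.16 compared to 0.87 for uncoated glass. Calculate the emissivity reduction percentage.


Percentage reduction = (1 - coated/uncoated) * 100
  Ratio = 0.16 / 0.87 = 0.1839
  Reduction = (1 - 0.1839) * 100 = 81.6%

81.6%


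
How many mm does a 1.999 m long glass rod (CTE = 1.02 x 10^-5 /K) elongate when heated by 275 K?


Thermal expansion formula: dL = alpha * L0 * dT
  dL = (1.02 x 10^-5) * 1.999 * 275 = 0.0056072 m
Convert to mm: 0.0056072 * 1000 = 5.6072 mm

5.6072 mm


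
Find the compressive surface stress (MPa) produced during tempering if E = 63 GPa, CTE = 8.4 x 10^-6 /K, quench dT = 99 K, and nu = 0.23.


Tempering stress: sigma = E * alpha * dT / (1 - nu)
  E (MPa) = 63 * 1000 = 63000
  Numerator = 63000 * (8.4 x 10^-6) * 99 = 52.3908
  Denominator = 1 - 0.23 = 0.77
  sigma = 52.3908 / 0.77 = 68.0 MPa

68.0 MPa


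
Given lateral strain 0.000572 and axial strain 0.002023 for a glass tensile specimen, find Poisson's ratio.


Poisson's ratio: nu = lateral strain / axial strain
  nu = 0.000572 / 0.002023 = 0.2827

0.2827


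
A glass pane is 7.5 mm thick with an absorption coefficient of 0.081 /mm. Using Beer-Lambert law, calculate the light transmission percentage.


Beer-Lambert law: T = exp(-alpha * thickness)
  exponent = -0.081 * 7.5 = -0.6075
  T = exp(-0.6075) = 0.5447
  Percentage = 0.5447 * 100 = 54.47%

54.47%


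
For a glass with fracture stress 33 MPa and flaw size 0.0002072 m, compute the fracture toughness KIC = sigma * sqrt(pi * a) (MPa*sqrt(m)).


Fracture toughness: KIC = sigma * sqrt(pi * a)
  pi * a = pi * 0.0002072 = 0.000650938
  sqrt(pi * a) = 0.025513
  KIC = 33 * 0.025513 = 0.842 MPa*sqrt(m)

0.842 MPa*sqrt(m)


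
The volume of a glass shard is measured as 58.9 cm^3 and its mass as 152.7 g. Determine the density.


Use the definition of density:
  rho = mass / volume
  rho = 152.7 / 58.9 = 2.593 g/cm^3

2.593 g/cm^3


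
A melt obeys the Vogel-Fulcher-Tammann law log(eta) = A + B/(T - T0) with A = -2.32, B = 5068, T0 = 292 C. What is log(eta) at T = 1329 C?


VFT equation: log(eta) = A + B / (T - T0)
  T - T0 = 1329 - 292 = 1037
  B / (T - T0) = 5068 / 1037 = 4.887
  log(eta) = -2.32 + 4.887 = 2.567

2.567


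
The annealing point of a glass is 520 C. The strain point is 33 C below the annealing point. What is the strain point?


Strain point = annealing point - difference:
  T_strain = 520 - 33 = 487 C

487 C


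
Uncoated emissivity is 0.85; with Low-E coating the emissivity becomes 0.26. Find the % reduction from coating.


Percentage reduction = (1 - coated/uncoated) * 100
  Ratio = 0.26 / 0.85 = 0.3059
  Reduction = (1 - 0.3059) * 100 = 69.4%

69.4%


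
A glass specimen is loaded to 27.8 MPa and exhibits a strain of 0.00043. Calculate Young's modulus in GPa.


Young's modulus: E = stress / strain
  E = 27.8 MPa / 0.00043 = 64651.16 MPa
Convert to GPa: 64651.16 / 1000 = 64.65 GPa

64.65 GPa


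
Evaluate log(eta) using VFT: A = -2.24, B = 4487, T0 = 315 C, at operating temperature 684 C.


VFT equation: log(eta) = A + B / (T - T0)
  T - T0 = 684 - 315 = 369
  B / (T - T0) = 4487 / 369 = 12.16
  log(eta) = -2.24 + 12.16 = 9.92

9.92


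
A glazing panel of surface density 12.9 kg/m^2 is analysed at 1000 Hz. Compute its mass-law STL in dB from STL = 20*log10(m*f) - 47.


Mass law: STL = 20 * log10(m * f) - 47
  m * f = 12.9 * 1000 = 12900
  log10(12900) = 4.11059
  STL = 20 * 4.11059 - 47 = 82.2118 - 47 = 35.2 dB

35.2 dB


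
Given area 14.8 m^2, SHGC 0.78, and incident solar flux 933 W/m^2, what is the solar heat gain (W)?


Solar heat gain: Q = Area * SHGC * Irradiance
  Q = 14.8 * 0.78 * 933 = 10770.6 W

10770.6 W


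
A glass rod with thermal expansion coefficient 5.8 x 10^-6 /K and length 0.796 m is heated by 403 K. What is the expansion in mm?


Thermal expansion formula: dL = alpha * L0 * dT
  dL = (5.8 x 10^-6) * 0.796 * 403 = 0.00186057 m
Convert to mm: 0.00186057 * 1000 = 1.8606 mm

1.8606 mm


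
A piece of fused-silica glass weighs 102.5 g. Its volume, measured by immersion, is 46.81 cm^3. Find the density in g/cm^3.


Use the definition of density:
  rho = mass / volume
  rho = 102.5 / 46.81 = 2.19 g/cm^3

2.19 g/cm^3


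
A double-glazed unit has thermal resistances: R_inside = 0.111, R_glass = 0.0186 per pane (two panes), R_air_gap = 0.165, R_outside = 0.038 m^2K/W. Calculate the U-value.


Total thermal resistance (series):
  R_total = R_in + R_glass + R_air + R_glass + R_out
  R_total = 0.111 + 0.0186 + 0.165 + 0.0186 + 0.038 = 0.3512 m^2K/W
U-value = 1 / R_total = 1 / 0.3512 = 2.847 W/m^2K

2.847 W/m^2K


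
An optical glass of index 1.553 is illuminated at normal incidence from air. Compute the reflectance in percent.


Fresnel reflectance at normal incidence:
  R = ((n - 1)/(n + 1))^2
  (n - 1)/(n + 1) = (1.553 - 1)/(1.553 + 1) = 0.216608
  R = 0.216608^2 = 0.046919
  R(%) = 0.046919 * 100 = 4.692%

4.692%


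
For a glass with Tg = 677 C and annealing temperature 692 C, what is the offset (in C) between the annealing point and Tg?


Offset = T_anneal - Tg:
  offset = 692 - 677 = 15 C

15 C


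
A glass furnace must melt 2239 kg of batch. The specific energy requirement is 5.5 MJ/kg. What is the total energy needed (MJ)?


Total energy = mass * specific energy
  E = 2239 * 5.5 = 12314.5 MJ

12314.5 MJ


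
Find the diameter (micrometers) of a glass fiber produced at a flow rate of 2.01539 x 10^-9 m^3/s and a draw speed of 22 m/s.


Cross-sectional area from continuity:
  A = Q / v = 2.01539 x 10^-9 / 22 = 9.160864 x 10^-11 m^2
Diameter from circular cross-section:
  d = sqrt(4A / pi) * 10^6 (m -> um)
  d = sqrt(4 * 9.160864 x 10^-11 / pi) * 10^6 = 10.8 um

10.8 um


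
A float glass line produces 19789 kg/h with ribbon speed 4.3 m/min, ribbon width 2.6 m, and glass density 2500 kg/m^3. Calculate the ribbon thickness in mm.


Ribbon cross-section from mass balance:
  Volume rate = throughput / density = 19789 / 2500 = 7.9156 m^3/h
  thickness = volume rate / (speed * 60 * width), i.e.
  thickness = throughput / (60 * speed * width * density) * 1000
  thickness = 19789 / (60 * 4.3 * 2.6 * 2500) * 1000 = 11.8 mm

11.8 mm


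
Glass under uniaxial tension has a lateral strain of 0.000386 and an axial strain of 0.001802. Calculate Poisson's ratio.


Poisson's ratio: nu = lateral strain / axial strain
  nu = 0.000386 / 0.001802 = 0.2142

0.2142


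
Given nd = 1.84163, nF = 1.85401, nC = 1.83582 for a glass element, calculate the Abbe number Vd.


Abbe number formula: Vd = (nd - 1) / (nF - nC)
  nd - 1 = 1.84163 - 1 = 0.84163
  nF - nC = 1.85401 - 1.83582 = 0.01819
  Vd = 0.84163 / 0.01819 = 46.27

46.27


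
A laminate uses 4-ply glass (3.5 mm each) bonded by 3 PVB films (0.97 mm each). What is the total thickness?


Total thickness = glass contribution + PVB contribution
  Glass: 4 * 3.5 = 14.0 mm
  PVB: 3 * 0.97 = 2.91 mm
  Total = 14.0 + 2.91 = 16.91 mm

16.91 mm


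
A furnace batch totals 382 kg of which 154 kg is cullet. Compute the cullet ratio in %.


Cullet ratio = (cullet mass / total batch mass) * 100
  Ratio = 154 / 382 * 100 = 40.31%

40.31%


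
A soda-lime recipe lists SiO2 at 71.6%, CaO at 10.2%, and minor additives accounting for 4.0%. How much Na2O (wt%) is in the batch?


Pieces sum to 100%:
  Na2O = 100 - (SiO2 + CaO + others)
  Na2O = 100 - (71.6 + 10.2 + 4.0) = 14.2%

14.2%


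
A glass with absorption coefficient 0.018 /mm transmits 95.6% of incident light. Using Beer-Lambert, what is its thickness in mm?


Rearrange T = exp(-alpha * thickness):
  thickness = -ln(T) / alpha
  T = 95.6/100 = 0.956
  ln(T) = -0.045
  -ln(T) = 0.045
  thickness = 0.045 / 0.018 = 2.5 mm

2.5 mm


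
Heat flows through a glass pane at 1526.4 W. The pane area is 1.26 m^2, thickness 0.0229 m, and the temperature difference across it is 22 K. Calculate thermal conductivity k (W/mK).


Fourier's law rearranged: k = Q * t / (A * dT)
  Numerator = 1526.4 * 0.0229 = 34.95456
  Denominator = 1.26 * 22 = 27.72
  k = 34.95456 / 27.72 = 1.261 W/mK

1.261 W/mK


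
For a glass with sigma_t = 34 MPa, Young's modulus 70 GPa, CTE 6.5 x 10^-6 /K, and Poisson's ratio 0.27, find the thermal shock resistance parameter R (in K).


Thermal shock resistance: R = sigma * (1 - nu) / (E * alpha)
  Numerator = 34 * (1 - 0.27) = 24.82
  Denominator = 70 * 1000 * (6.5 x 10^-6) = 0.455
  R = 24.82 / 0.455 = 54.5 K

54.5 K


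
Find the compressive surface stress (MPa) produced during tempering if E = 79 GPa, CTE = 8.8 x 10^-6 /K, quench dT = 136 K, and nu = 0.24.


Tempering stress: sigma = E * alpha * dT / (1 - nu)
  E (MPa) = 79 * 1000 = 79000
  Numerator = 79000 * (8.8 x 10^-6) * 136 = 94.5472
  Denominator = 1 - 0.24 = 0.76
  sigma = 94.5472 / 0.76 = 124.4 MPa

124.4 MPa


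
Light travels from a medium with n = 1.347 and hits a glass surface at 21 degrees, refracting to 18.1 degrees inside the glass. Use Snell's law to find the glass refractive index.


Apply Snell's law: n1 * sin(theta1) = n2 * sin(theta2)
  n2 = n1 * sin(theta1) / sin(theta2)
  sin(21) = 0.358368
  sin(18.1) = 0.310676
  n2 = 1.347 * 0.358368 / 0.310676 = 1.5538

1.5538


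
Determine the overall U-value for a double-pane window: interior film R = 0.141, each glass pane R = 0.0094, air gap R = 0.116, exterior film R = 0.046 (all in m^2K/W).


Total thermal resistance (series):
  R_total = R_in + R_glass + R_air + R_glass + R_out
  R_total = 0.141 + 0.0094 + 0.116 + 0.0094 + 0.046 = 0.3218 m^2K/W
U-value = 1 / R_total = 1 / 0.3218 = 3.108 W/m^2K

3.108 W/m^2K


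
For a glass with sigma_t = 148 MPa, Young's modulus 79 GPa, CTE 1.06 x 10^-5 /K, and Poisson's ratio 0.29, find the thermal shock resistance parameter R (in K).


Thermal shock resistance: R = sigma * (1 - nu) / (E * alpha)
  Numerator = 148 * (1 - 0.29) = 105.08
  Denominator = 79 * 1000 * (1.06 x 10^-5) = 0.8374
  R = 105.08 / 0.8374 = 125.5 K

125.5 K


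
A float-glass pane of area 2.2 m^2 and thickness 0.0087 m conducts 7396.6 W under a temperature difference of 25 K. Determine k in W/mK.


Fourier's law rearranged: k = Q * t / (A * dT)
  Numerator = 7396.6 * 0.0087 = 64.35042
  Denominator = 2.2 * 25 = 55.0
  k = 64.35042 / 55.0 = 1.17 W/mK

1.17 W/mK


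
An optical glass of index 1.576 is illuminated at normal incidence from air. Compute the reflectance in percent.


Fresnel reflectance at normal incidence:
  R = ((n - 1)/(n + 1))^2
  (n - 1)/(n + 1) = (1.576 - 1)/(1.576 + 1) = 0.223602
  R = 0.223602^2 = 0.0499979
  R(%) = 0.0499979 * 100 = 5.0%

5.0%


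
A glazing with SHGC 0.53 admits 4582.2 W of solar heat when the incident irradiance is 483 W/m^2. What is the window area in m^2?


Rearrange Q = Area * SHGC * Irradiance:
  Area = Q / (SHGC * Irradiance)
  Area = 4582.2 / (0.53 * 483) = 17.9 m^2

17.9 m^2


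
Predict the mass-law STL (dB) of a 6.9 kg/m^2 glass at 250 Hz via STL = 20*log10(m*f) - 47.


Mass law: STL = 20 * log10(m * f) - 47
  m * f = 6.9 * 250 = 1725
  log10(1725) = 3.23679
  STL = 20 * 3.23679 - 47 = 64.7358 - 47 = 17.7 dB

17.7 dB


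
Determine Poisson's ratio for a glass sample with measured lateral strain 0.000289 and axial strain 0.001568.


Poisson's ratio: nu = lateral strain / axial strain
  nu = 0.000289 / 0.001568 = 0.1843

0.1843


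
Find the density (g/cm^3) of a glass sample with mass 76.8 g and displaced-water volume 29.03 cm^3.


Use the definition of density:
  rho = mass / volume
  rho = 76.8 / 29.03 = 2.646 g/cm^3

2.646 g/cm^3


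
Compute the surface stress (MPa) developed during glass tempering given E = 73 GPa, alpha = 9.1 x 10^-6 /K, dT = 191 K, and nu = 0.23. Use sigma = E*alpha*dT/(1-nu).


Tempering stress: sigma = E * alpha * dT / (1 - nu)
  E (MPa) = 73 * 1000 = 73000
  Numerator = 73000 * (9.1 x 10^-6) * 191 = 126.8813
  Denominator = 1 - 0.23 = 0.77
  sigma = 126.8813 / 0.77 = 164.8 MPa

164.8 MPa


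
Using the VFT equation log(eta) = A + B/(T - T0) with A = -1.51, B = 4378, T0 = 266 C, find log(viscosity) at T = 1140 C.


VFT equation: log(eta) = A + B / (T - T0)
  T - T0 = 1140 - 266 = 874
  B / (T - T0) = 4378 / 874 = 5.009
  log(eta) = -1.51 + 5.009 = 3.499

3.499


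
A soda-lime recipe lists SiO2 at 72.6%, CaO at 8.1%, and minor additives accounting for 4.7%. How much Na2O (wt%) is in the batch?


Pieces sum to 100%:
  Na2O = 100 - (SiO2 + CaO + others)
  Na2O = 100 - (72.6 + 8.1 + 4.7) = 14.6%

14.6%


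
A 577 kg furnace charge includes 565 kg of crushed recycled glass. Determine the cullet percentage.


Cullet ratio = (cullet mass / total batch mass) * 100
  Ratio = 565 / 577 * 100 = 97.92%

97.92%


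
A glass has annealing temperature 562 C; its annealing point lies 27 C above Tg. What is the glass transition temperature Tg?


Rearrange T_anneal = Tg + offset for Tg:
  Tg = T_anneal - offset = 562 - 27 = 535 C

535 C


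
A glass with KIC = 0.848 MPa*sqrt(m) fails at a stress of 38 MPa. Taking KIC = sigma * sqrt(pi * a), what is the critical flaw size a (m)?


Rearrange KIC = sigma * sqrt(pi * a):
  sqrt(pi * a) = KIC / sigma
  sqrt(pi * a) = 0.848 / 38 = 0.022316
  a = (KIC / sigma)^2 / pi
  a = 0.022316^2 / pi = 0.0001585 m

0.0001585 m


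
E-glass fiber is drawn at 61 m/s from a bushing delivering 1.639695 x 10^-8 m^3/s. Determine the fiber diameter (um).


Cross-sectional area from continuity:
  A = Q / v = 1.639695 x 10^-8 / 61 = 2.688025 x 10^-10 m^2
Diameter from circular cross-section:
  d = sqrt(4A / pi) * 10^6 (m -> um)
  d = sqrt(4 * 2.688025 x 10^-10 / pi) * 10^6 = 18.5 um

18.5 um


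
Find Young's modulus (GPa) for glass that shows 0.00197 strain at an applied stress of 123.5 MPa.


Young's modulus: E = stress / strain
  E = 123.5 MPa / 0.00197 = 62690.36 MPa
Convert to GPa: 62690.36 / 1000 = 62.69 GPa

62.69 GPa


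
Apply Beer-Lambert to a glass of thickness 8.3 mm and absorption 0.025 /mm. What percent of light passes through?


Beer-Lambert law: T = exp(-alpha * thickness)
  exponent = -0.025 * 8.3 = -0.2075
  T = exp(-0.2075) = 0.8126
  Percentage = 0.8126 * 100 = 81.26%

81.26%


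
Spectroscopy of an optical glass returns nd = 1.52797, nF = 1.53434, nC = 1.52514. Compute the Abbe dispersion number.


Abbe number formula: Vd = (nd - 1) / (nF - nC)
  nd - 1 = 1.52797 - 1 = 0.52797
  nF - nC = 1.53434 - 1.52514 = 0.0092
  Vd = 0.52797 / 0.0092 = 57.39

57.39


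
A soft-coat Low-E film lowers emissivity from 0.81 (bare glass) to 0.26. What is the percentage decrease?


Percentage reduction = (1 - coated/uncoated) * 100
  Ratio = 0.26 / 0.81 = 0.321
  Reduction = (1 - 0.321) * 100 = 67.9%

67.9%


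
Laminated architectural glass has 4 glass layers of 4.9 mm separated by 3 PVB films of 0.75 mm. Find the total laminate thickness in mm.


Total thickness = glass contribution + PVB contribution
  Glass: 4 * 4.9 = 19.6 mm
  PVB: 3 * 0.75 = 2.25 mm
  Total = 19.6 + 2.25 = 21.85 mm

21.85 mm


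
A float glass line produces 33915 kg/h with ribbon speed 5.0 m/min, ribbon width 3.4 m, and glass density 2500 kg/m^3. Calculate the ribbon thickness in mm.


Ribbon cross-section from mass balance:
  Volume rate = throughput / density = 33915 / 2500 = 13.566 m^3/h
  thickness = volume rate / (speed * 60 * width), i.e.
  thickness = throughput / (60 * speed * width * density) * 1000
  thickness = 33915 / (60 * 5.0 * 3.4 * 2500) * 1000 = 13.3 mm

13.3 mm


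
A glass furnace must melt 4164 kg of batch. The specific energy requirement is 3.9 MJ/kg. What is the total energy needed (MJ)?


Total energy = mass * specific energy
  E = 4164 * 3.9 = 16239.6 MJ

16239.6 MJ


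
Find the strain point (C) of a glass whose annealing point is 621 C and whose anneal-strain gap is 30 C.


Strain point = annealing point - difference:
  T_strain = 621 - 30 = 591 C

591 C


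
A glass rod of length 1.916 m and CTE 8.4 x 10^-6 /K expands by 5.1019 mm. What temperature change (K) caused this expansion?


Rearrange dL = alpha * L0 * dT for dT:
  dT = dL / (alpha * L0)
  dL (m) = 5.1019 / 1000 = 0.0051019
  dT = 0.0051019 / ((8.4 x 10^-6) * 1.916) = 317.0 K

317.0 K


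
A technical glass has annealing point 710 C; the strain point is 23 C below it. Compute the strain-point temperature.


Strain point = annealing point - difference:
  T_strain = 710 - 23 = 687 C

687 C


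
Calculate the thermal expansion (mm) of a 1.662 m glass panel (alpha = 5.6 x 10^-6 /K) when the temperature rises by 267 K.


Thermal expansion formula: dL = alpha * L0 * dT
  dL = (5.6 x 10^-6) * 1.662 * 267 = 0.00248502 m
Convert to mm: 0.00248502 * 1000 = 2.485 mm

2.485 mm


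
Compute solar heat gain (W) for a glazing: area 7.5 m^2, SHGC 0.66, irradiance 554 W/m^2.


Solar heat gain: Q = Area * SHGC * Irradiance
  Q = 7.5 * 0.66 * 554 = 2742.3 W

2742.3 W


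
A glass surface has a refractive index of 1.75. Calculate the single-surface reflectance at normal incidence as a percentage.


Fresnel reflectance at normal incidence:
  R = ((n - 1)/(n + 1))^2
  (n - 1)/(n + 1) = (1.75 - 1)/(1.75 + 1) = 0.272727
  R = 0.272727^2 = 0.07438
  R(%) = 0.07438 * 100 = 7.438%

7.438%


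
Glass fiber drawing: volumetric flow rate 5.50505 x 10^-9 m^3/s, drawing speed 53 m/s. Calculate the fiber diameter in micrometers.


Cross-sectional area from continuity:
  A = Q / v = 5.50505 x 10^-9 / 53 = 1.038689 x 10^-10 m^2
Diameter from circular cross-section:
  d = sqrt(4A / pi) * 10^6 (m -> um)
  d = sqrt(4 * 1.038689 x 10^-10 / pi) * 10^6 = 11.5 um

11.5 um


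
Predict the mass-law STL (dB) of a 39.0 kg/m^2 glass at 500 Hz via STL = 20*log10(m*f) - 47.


Mass law: STL = 20 * log10(m * f) - 47
  m * f = 39.0 * 500 = 19500
  log10(19500) = 4.29003
  STL = 20 * 4.29003 - 47 = 85.8006 - 47 = 38.8 dB

38.8 dB


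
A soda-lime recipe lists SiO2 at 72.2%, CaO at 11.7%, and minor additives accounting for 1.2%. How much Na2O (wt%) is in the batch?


Pieces sum to 100%:
  Na2O = 100 - (SiO2 + CaO + others)
  Na2O = 100 - (72.2 + 11.7 + 1.2) = 14.9%

14.9%


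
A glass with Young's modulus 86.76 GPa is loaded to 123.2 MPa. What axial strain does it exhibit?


Rearrange E = sigma / epsilon:
  epsilon = sigma / E
  E (MPa) = 86.76 * 1000 = 86760
  epsilon = 123.2 / 86760 = 0.00142

0.00142


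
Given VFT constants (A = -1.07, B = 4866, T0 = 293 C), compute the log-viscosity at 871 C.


VFT equation: log(eta) = A + B / (T - T0)
  T - T0 = 871 - 293 = 578
  B / (T - T0) = 4866 / 578 = 8.419
  log(eta) = -1.07 + 8.419 = 7.349

7.349


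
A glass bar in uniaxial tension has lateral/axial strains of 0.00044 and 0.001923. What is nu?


Poisson's ratio: nu = lateral strain / axial strain
  nu = 0.00044 / 0.001923 = 0.2288

0.2288


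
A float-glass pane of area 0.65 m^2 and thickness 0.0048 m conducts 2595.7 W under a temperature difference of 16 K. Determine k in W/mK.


Fourier's law rearranged: k = Q * t / (A * dT)
  Numerator = 2595.7 * 0.0048 = 12.45936
  Denominator = 0.65 * 16 = 10.4
  k = 12.45936 / 10.4 = 1.198 W/mK

1.198 W/mK


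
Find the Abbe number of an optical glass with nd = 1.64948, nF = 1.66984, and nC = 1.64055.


Abbe number formula: Vd = (nd - 1) / (nF - nC)
  nd - 1 = 1.64948 - 1 = 0.64948
  nF - nC = 1.66984 - 1.64055 = 0.02929
  Vd = 0.64948 / 0.02929 = 22.17

22.17


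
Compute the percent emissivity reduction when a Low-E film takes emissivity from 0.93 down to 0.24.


Percentage reduction = (1 - coated/uncoated) * 100
  Ratio = 0.24 / 0.93 = 0.2581
  Reduction = (1 - 0.2581) * 100 = 74.2%

74.2%


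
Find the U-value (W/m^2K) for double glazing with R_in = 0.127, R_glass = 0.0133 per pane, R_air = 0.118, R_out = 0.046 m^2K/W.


Total thermal resistance (series):
  R_total = R_in + R_glass + R_air + R_glass + R_out
  R_total = 0.127 + 0.0133 + 0.118 + 0.0133 + 0.046 = 0.3176 m^2K/W
U-value = 1 / R_total = 1 / 0.3176 = 3.149 W/m^2K

3.149 W/m^2K


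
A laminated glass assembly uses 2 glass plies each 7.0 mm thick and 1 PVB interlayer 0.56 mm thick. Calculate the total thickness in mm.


Total thickness = glass contribution + PVB contribution
  Glass: 2 * 7.0 = 14.0 mm
  PVB: 1 * 0.56 = 0.56 mm
  Total = 14.0 + 0.56 = 14.56 mm

14.56 mm


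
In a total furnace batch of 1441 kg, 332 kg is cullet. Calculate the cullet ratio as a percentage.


Cullet ratio = (cullet mass / total batch mass) * 100
  Ratio = 332 / 1441 * 100 = 23.04%

23.04%


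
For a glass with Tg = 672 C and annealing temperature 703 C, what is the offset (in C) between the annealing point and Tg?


Offset = T_anneal - Tg:
  offset = 703 - 672 = 31 C

31 C


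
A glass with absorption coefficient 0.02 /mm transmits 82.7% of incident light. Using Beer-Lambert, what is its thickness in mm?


Rearrange T = exp(-alpha * thickness):
  thickness = -ln(T) / alpha
  T = 82.7/100 = 0.827
  ln(T) = -0.18995
  -ln(T) = 0.18995
  thickness = 0.18995 / 0.02 = 9.5 mm

9.5 mm


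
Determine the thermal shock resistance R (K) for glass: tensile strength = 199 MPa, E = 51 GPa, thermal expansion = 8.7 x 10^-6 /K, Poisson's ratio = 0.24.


Thermal shock resistance: R = sigma * (1 - nu) / (E * alpha)
  Numerator = 199 * (1 - 0.24) = 151.24
  Denominator = 51 * 1000 * (8.7 x 10^-6) = 0.4437
  R = 151.24 / 0.4437 = 340.9 K

340.9 K


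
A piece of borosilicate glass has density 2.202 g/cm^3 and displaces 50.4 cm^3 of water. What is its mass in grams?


Rearrange rho = m / V:
  m = rho * V
  m = 2.202 * 50.4 = 110.981 g

110.981 g


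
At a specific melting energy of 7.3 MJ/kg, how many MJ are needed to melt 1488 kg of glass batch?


Total energy = mass * specific energy
  E = 1488 * 7.3 = 10862.4 MJ

10862.4 MJ


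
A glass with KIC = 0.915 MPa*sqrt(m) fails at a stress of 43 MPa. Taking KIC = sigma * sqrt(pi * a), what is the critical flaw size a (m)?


Rearrange KIC = sigma * sqrt(pi * a):
  sqrt(pi * a) = KIC / sigma
  sqrt(pi * a) = 0.915 / 43 = 0.021279
  a = (KIC / sigma)^2 / pi
  a = 0.021279^2 / pi = 0.0001441 m

0.0001441 m


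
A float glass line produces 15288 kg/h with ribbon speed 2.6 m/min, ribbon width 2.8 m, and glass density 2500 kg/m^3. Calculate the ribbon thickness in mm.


Ribbon cross-section from mass balance:
  Volume rate = throughput / density = 15288 / 2500 = 6.1152 m^3/h
  thickness = volume rate / (speed * 60 * width), i.e.
  thickness = throughput / (60 * speed * width * density) * 1000
  thickness = 15288 / (60 * 2.6 * 2.8 * 2500) * 1000 = 14.0 mm

14.0 mm


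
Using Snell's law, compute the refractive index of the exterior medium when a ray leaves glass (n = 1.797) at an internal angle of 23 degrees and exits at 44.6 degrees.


Apply Snell's law: n1 * sin(theta1) = n2 * sin(theta2)
  n2 = n1 * sin(theta1) / sin(theta2)
  sin(23) = 0.390731
  sin(44.6) = 0.702153
  n2 = 1.797 * 0.390731 / 0.702153 = 1.0

1.0


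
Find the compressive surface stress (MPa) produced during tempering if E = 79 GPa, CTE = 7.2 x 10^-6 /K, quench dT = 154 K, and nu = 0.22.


Tempering stress: sigma = E * alpha * dT / (1 - nu)
  E (MPa) = 79 * 1000 = 79000
  Numerator = 79000 * (7.2 x 10^-6) * 154 = 87.5952
  Denominator = 1 - 0.22 = 0.78
  sigma = 87.5952 / 0.78 = 112.3 MPa

112.3 MPa


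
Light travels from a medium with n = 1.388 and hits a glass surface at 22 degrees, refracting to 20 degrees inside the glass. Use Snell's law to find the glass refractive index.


Apply Snell's law: n1 * sin(theta1) = n2 * sin(theta2)
  n2 = n1 * sin(theta1) / sin(theta2)
  sin(22) = 0.374607
  sin(20) = 0.34202
  n2 = 1.388 * 0.374607 / 0.34202 = 1.5202

1.5202


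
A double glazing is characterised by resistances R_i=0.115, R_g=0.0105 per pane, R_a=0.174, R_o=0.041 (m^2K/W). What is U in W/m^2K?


Total thermal resistance (series):
  R_total = R_in + R_glass + R_air + R_glass + R_out
  R_total = 0.115 + 0.0105 + 0.174 + 0.0105 + 0.041 = 0.351 m^2K/W
U-value = 1 / R_total = 1 / 0.351 = 2.849 W/m^2K

2.849 W/m^2K


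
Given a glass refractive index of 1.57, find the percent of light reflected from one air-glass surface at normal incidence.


Fresnel reflectance at normal incidence:
  R = ((n - 1)/(n + 1))^2
  (n - 1)/(n + 1) = (1.57 - 1)/(1.57 + 1) = 0.22179
  R = 0.22179^2 = 0.0491908
  R(%) = 0.0491908 * 100 = 4.919%

4.919%


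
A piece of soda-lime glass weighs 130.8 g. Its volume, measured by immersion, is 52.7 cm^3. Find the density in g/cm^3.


Use the definition of density:
  rho = mass / volume
  rho = 130.8 / 52.7 = 2.482 g/cm^3

2.482 g/cm^3


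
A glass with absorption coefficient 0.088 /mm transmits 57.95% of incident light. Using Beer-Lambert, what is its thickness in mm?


Rearrange T = exp(-alpha * thickness):
  thickness = -ln(T) / alpha
  T = 57.95/100 = 0.5795
  ln(T) = -0.54559
  -ln(T) = 0.54559
  thickness = 0.54559 / 0.088 = 6.2 mm

6.2 mm


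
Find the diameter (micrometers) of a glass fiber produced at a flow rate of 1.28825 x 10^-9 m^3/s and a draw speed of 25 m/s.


Cross-sectional area from continuity:
  A = Q / v = 1.28825 x 10^-9 / 25 = 5.153 x 10^-11 m^2
Diameter from circular cross-section:
  d = sqrt(4A / pi) * 10^6 (m -> um)
  d = sqrt(4 * 5.153 x 10^-11 / pi) * 10^6 = 8.1 um

8.1 um


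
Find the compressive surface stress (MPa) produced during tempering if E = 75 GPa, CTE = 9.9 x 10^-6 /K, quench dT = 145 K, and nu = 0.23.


Tempering stress: sigma = E * alpha * dT / (1 - nu)
  E (MPa) = 75 * 1000 = 75000
  Numerator = 75000 * (9.9 x 10^-6) * 145 = 107.6625
  Denominator = 1 - 0.23 = 0.77
  sigma = 107.6625 / 0.77 = 139.8 MPa

139.8 MPa


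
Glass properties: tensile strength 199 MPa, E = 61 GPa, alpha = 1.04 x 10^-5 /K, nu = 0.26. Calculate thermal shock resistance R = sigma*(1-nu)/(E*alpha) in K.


Thermal shock resistance: R = sigma * (1 - nu) / (E * alpha)
  Numerator = 199 * (1 - 0.26) = 147.26
  Denominator = 61 * 1000 * (1.04 x 10^-5) = 0.6344
  R = 147.26 / 0.6344 = 232.1 K

232.1 K


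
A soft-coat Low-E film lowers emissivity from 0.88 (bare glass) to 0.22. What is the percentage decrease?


Percentage reduction = (1 - coated/uncoated) * 100
  Ratio = 0.22 / 0.88 = 0.25
  Reduction = (1 - 0.25) * 100 = 75.0%

75.0%


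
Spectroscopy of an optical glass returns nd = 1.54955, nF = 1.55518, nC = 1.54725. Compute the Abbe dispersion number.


Abbe number formula: Vd = (nd - 1) / (nF - nC)
  nd - 1 = 1.54955 - 1 = 0.54955
  nF - nC = 1.55518 - 1.54725 = 0.00793
  Vd = 0.54955 / 0.00793 = 69.3

69.3


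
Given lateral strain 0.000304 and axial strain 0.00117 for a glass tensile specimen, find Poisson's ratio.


Poisson's ratio: nu = lateral strain / axial strain
  nu = 0.000304 / 0.00117 = 0.2598

0.2598


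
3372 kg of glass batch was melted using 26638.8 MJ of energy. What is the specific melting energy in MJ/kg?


Rearrange E = m * s for s:
  s = E / m
  s = 26638.8 / 3372 = 7.9 MJ/kg

7.9 MJ/kg


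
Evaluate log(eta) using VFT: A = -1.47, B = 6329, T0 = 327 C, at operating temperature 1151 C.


VFT equation: log(eta) = A + B / (T - T0)
  T - T0 = 1151 - 327 = 824
  B / (T - T0) = 6329 / 824 = 7.681
  log(eta) = -1.47 + 7.681 = 6.211

6.211


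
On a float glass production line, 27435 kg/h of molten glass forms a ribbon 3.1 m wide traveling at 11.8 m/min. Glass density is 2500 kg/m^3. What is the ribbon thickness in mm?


Ribbon cross-section from mass balance:
  Volume rate = throughput / density = 27435 / 2500 = 10.974 m^3/h
  thickness = volume rate / (speed * 60 * width), i.e.
  thickness = throughput / (60 * speed * width * density) * 1000
  thickness = 27435 / (60 * 11.8 * 3.1 * 2500) * 1000 = 5.0 mm

5.0 mm


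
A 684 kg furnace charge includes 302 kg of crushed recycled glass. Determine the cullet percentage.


Cullet ratio = (cullet mass / total batch mass) * 100
  Ratio = 302 / 684 * 100 = 44.15%

44.15%


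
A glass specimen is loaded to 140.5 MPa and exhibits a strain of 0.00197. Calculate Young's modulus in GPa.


Young's modulus: E = stress / strain
  E = 140.5 MPa / 0.00197 = 71319.8 MPa
Convert to GPa: 71319.8 / 1000 = 71.32 GPa

71.32 GPa


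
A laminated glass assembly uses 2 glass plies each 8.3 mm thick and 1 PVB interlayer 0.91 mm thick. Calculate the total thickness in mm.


Total thickness = glass contribution + PVB contribution
  Glass: 2 * 8.3 = 16.6 mm
  PVB: 1 * 0.91 = 0.91 mm
  Total = 16.6 + 0.91 = 17.51 mm

17.51 mm


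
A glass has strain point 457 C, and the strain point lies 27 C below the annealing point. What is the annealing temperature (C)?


T_anneal = T_strain + gap:
  T_anneal = 457 + 27 = 484 C

484 C


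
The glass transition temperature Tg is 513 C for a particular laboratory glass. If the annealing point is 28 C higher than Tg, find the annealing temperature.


The annealing temperature is Tg plus the offset:
  T_anneal = 513 + 28 = 541 C

541 C


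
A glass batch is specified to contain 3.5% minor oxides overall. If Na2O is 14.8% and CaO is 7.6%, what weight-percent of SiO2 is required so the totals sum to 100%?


Known pieces sum to 100%:
  SiO2 = 100 - (others + Na2O + CaO)
  SiO2 = 100 - (3.5 + 14.8 + 7.6) = 74.1%

74.1%


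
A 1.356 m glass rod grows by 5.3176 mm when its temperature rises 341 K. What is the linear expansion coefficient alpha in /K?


Rearrange dL = alpha * L0 * dT for alpha:
  alpha = dL / (L0 * dT)
  alpha = (5.3176 / 1000) / (1.356 * 341) = 0.0000115 /K = 1.15 x 10^-5 /K

1.15 x 10^-5 /K


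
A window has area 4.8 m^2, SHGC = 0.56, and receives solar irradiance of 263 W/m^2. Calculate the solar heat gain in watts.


Solar heat gain: Q = Area * SHGC * Irradiance
  Q = 4.8 * 0.56 * 263 = 706.9 W

706.9 W


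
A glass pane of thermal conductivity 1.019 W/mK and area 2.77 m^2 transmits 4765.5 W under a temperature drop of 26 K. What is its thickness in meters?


Fourier's law: t = k * A * dT / Q
  t = 1.019 * 2.77 * 26 / 4765.5
  t = 73.38838 / 4765.5 = 0.0154 m

0.0154 m


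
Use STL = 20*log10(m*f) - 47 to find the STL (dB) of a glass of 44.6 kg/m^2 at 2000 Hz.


Mass law: STL = 20 * log10(m * f) - 47
  m * f = 44.6 * 2000 = 89200
  log10(89200) = 4.95036
  STL = 20 * 4.95036 - 47 = 99.0072 - 47 = 52.0 dB

52.0 dB


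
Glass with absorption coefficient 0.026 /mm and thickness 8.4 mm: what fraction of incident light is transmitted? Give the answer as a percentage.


Beer-Lambert law: T = exp(-alpha * thickness)
  exponent = -0.026 * 8.4 = -0.2184
  T = exp(-0.2184) = 0.8038
  Percentage = 0.8038 * 100 = 80.38%

80.38%


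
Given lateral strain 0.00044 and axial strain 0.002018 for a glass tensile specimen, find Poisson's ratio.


Poisson's ratio: nu = lateral strain / axial strain
  nu = 0.00044 / 0.002018 = 0.218

0.218


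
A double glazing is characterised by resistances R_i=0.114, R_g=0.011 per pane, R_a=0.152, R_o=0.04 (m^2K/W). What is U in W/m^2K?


Total thermal resistance (series):
  R_total = R_in + R_glass + R_air + R_glass + R_out
  R_total = 0.114 + 0.011 + 0.152 + 0.011 + 0.04 = 0.328 m^2K/W
U-value = 1 / R_total = 1 / 0.328 = 3.049 W/m^2K

3.049 W/m^2K


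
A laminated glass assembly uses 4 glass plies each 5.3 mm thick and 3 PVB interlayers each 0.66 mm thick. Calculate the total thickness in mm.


Total thickness = glass contribution + PVB contribution
  Glass: 4 * 5.3 = 21.2 mm
  PVB: 3 * 0.66 = 1.98 mm
  Total = 21.2 + 1.98 = 23.18 mm

23.18 mm


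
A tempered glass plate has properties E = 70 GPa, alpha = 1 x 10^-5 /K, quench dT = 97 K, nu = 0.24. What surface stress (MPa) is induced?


Tempering stress: sigma = E * alpha * dT / (1 - nu)
  E (MPa) = 70 * 1000 = 70000
  Numerator = 70000 * (1 x 10^-5) * 97 = 67.9
  Denominator = 1 - 0.24 = 0.76
  sigma = 67.9 / 0.76 = 89.3 MPa

89.3 MPa


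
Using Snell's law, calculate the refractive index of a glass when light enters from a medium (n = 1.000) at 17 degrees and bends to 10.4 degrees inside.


Apply Snell's law: n1 * sin(theta1) = n2 * sin(theta2)
  n2 = n1 * sin(theta1) / sin(theta2)
  sin(17) = 0.292372
  sin(10.4) = 0.180519
  n2 = 1.000 * 0.292372 / 0.180519 = 1.6196

1.6196


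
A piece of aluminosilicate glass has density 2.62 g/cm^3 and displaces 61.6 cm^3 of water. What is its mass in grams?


Rearrange rho = m / V:
  m = rho * V
  m = 2.62 * 61.6 = 161.392 g

161.392 g


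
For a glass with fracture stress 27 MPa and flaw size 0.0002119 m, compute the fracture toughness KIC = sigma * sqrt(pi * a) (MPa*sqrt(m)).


Fracture toughness: KIC = sigma * sqrt(pi * a)
  pi * a = pi * 0.0002119 = 0.000665703
  sqrt(pi * a) = 0.025801
  KIC = 27 * 0.025801 = 0.697 MPa*sqrt(m)

0.697 MPa*sqrt(m)


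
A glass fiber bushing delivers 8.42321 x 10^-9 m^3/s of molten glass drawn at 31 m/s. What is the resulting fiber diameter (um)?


Cross-sectional area from continuity:
  A = Q / v = 8.42321 x 10^-9 / 31 = 2.717165 x 10^-10 m^2
Diameter from circular cross-section:
  d = sqrt(4A / pi) * 10^6 (m -> um)
  d = sqrt(4 * 2.717165 x 10^-10 / pi) * 10^6 = 18.6 um

18.6 um


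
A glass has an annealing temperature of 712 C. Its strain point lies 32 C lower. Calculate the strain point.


Strain point = annealing point - difference:
  T_strain = 712 - 32 = 680 C

680 C


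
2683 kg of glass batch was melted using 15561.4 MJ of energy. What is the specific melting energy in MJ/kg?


Rearrange E = m * s for s:
  s = E / m
  s = 15561.4 / 2683 = 5.8 MJ/kg

5.8 MJ/kg


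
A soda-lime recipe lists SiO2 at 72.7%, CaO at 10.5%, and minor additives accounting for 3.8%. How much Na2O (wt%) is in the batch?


Pieces sum to 100%:
  Na2O = 100 - (SiO2 + CaO + others)
  Na2O = 100 - (72.7 + 10.5 + 3.8) = 13.0%

13.0%


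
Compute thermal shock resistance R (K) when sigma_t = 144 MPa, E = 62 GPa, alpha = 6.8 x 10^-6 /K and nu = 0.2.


Thermal shock resistance: R = sigma * (1 - nu) / (E * alpha)
  Numerator = 144 * (1 - 0.2) = 115.2
  Denominator = 62 * 1000 * (6.8 x 10^-6) = 0.4216
  R = 115.2 / 0.4216 = 273.2 K

273.2 K


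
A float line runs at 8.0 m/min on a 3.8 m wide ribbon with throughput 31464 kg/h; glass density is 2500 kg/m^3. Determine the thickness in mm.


Ribbon cross-section from mass balance:
  Volume rate = throughput / density = 31464 / 2500 = 12.5856 m^3/h
  thickness = volume rate / (speed * 60 * width), i.e.
  thickness = throughput / (60 * speed * width * density) * 1000
  thickness = 31464 / (60 * 8.0 * 3.8 * 2500) * 1000 = 6.9 mm

6.9 mm


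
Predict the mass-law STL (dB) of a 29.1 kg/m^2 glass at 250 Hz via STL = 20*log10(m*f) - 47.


Mass law: STL = 20 * log10(m * f) - 47
  m * f = 29.1 * 250 = 7275
  log10(7275) = 3.86183
  STL = 20 * 3.86183 - 47 = 77.2366 - 47 = 30.2 dB

30.2 dB


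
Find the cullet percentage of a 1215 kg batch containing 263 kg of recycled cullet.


Cullet ratio = (cullet mass / total batch mass) * 100
  Ratio = 263 / 1215 * 100 = 21.65%

21.65%


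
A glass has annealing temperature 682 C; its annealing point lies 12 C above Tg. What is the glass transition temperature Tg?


Rearrange T_anneal = Tg + offset for Tg:
  Tg = T_anneal - offset = 682 - 12 = 670 C

670 C
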